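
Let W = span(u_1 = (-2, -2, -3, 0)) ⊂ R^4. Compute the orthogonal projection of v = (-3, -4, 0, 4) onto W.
proj_W(v) = (-28/17, -28/17, -42/17, 0)

Set up U = [u_1 | ... | u_1] ∈ R^(4×1). The projector onto W = col(U) is P = U (U^T U)^(-1) U^T.
Compute U^T U =
  [17],
and U^T v = (14).
Solve U^T U · c = U^T v for the coefficients: c = (14/17). The projection is proj_W(v) = U c.
Check: (v - proj_W(v)) · u_1 = 0  (should be 0).
Result: proj_W(v) = (-28/17, -28/17, -42/17, 0).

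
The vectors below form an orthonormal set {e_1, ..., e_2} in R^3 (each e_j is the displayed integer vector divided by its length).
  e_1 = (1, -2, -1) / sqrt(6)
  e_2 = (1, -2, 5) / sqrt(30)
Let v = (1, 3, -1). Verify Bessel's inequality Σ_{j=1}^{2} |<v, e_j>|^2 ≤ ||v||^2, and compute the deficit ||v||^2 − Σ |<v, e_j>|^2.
Σ |<v, e_j>|^2 = 6; ||v||^2 = 11; deficit = 5

Write each e_j = u_j / sqrt(<u_j, u_j>) where u_j is the displayed integer vector. Then <v, e_j> = <v, u_j> / sqrt(<u_j, u_j>), so |<v, e_j>|^2 = <v, u_j>^2 / <u_j, u_j>.
Coefficients: <v, e_1> = -4/sqrt(6), <v, e_2> = -10/sqrt(30).
Square and sum: Σ |<v, e_j>|^2 = 6.
Compute ||v||^2 = v·v = 11.
Deficit = 11 − 6 = 5 ≥ 0, confirming Bessel's inequality. (The deficit equals ||v − Σ <v,e_j> e_j||^2, the squared distance from v to span{e_j}.)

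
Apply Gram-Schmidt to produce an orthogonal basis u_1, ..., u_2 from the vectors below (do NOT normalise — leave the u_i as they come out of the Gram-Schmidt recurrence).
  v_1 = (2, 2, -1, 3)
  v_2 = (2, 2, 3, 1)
Orthogonal basis:
  u_1 = (2, 2, -1, 3)
  u_2 = (10/9, 10/9, 31/9, -1/3)

Apply the Gram-Schmidt recurrence
  u_1 = v_1
  u_i = v_i − Σ_{j<i} ((v_i · u_j) / (u_j · u_j)) · u_j.

Step by step this gives:
  u_1 = (2, 2, -1, 3)
  u_2 = (10/9, 10/9, 31/9, -1/3)

Orthogonality check:
  u_2 · u_1 = 0 (should be 0)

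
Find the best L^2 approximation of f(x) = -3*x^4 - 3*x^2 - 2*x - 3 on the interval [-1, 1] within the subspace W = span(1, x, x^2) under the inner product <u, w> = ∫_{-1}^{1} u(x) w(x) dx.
g(x) = -39*x^2/7 - 2*x - 96/35

The best approximation g ∈ W is the orthogonal projection of f onto W. Writing g = a_0 + a_1 x + a_2 x^2, the coefficients solve the normal equations G · a = b where
  G_{ij} = <φ_i, φ_j> and b_i = <f, φ_i>, with φ_0 = 1, φ_1 = x, φ_2 = x^2.
G =
  [2, 0, 2/3]
  [0, 2/3, 0]
  [2/3, 0, 2/5],
b = (-46/5, -4/3, -142/35).
Solving gives a_0 = -96/35, a_1 = -2, a_2 = -39/7, so
  g(x) = -39*x^2/7 - 2*x - 96/35.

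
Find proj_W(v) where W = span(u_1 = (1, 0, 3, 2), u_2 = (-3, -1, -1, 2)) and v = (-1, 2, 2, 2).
proj_W(v) = (-39/206, -30/103, 363/206, 201/103)

Set up U = [u_1 | ... | u_2] ∈ R^(4×2). The projector onto W = col(U) is P = U (U^T U)^(-1) U^T.
Compute U^T U =
  [14, -2]
  [-2, 15],
and U^T v = (9, 3).
Solve U^T U · c = U^T v for the coefficients: c = (141/206, 30/103). The projection is proj_W(v) = U c.
Check: (v - proj_W(v)) · u_1 = 0  (should be 0).
Check: (v - proj_W(v)) · u_2 = 0  (should be 0).
Result: proj_W(v) = (-39/206, -30/103, 363/206, 201/103).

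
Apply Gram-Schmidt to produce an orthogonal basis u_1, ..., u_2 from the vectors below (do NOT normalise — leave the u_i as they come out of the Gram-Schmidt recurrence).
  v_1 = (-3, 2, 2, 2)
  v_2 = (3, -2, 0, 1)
Orthogonal basis:
  u_1 = (-3, 2, 2, 2)
  u_2 = (10/7, -20/21, 22/21, 43/21)

Apply the Gram-Schmidt recurrence
  u_1 = v_1
  u_i = v_i − Σ_{j<i} ((v_i · u_j) / (u_j · u_j)) · u_j.

Step by step this gives:
  u_1 = (-3, 2, 2, 2)
  u_2 = (10/7, -20/21, 22/21, 43/21)

Orthogonality check:
  u_2 · u_1 = 0 (should be 0)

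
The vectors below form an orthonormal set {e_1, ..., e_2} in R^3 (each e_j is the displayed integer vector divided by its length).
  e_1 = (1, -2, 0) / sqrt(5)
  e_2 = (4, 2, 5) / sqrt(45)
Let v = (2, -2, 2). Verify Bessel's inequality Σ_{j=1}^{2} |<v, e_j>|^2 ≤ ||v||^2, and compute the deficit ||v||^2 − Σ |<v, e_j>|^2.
Σ |<v, e_j>|^2 = 104/9; ||v||^2 = 12; deficit = 4/9

Write each e_j = u_j / sqrt(<u_j, u_j>) where u_j is the displayed integer vector. Then <v, e_j> = <v, u_j> / sqrt(<u_j, u_j>), so |<v, e_j>|^2 = <v, u_j>^2 / <u_j, u_j>.
Coefficients: <v, e_1> = 6/sqrt(5), <v, e_2> = 14/sqrt(45).
Square and sum: Σ |<v, e_j>|^2 = 104/9.
Compute ||v||^2 = v·v = 12.
Deficit = 12 − 104/9 = 4/9 ≥ 0, confirming Bessel's inequality. (The deficit equals ||v − Σ <v,e_j> e_j||^2, the squared distance from v to span{e_j}.)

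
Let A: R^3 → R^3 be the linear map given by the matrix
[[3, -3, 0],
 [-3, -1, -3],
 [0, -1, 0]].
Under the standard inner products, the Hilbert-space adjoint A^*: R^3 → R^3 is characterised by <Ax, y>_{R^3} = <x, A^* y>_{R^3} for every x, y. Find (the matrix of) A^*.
A^* = A^T =
[[3, -3, 0],
 [-3, -1, -1],
 [0, -3, 0]]

For real matrices with standard dot products, the defining identity <Ax, y> = <x, A^* y> gives (Ax)^T y = x^T (A^*) y, i.e. x^T A^T y = x^T (A^*) y. Since this holds for all x, y, we must have A^* = A^T. Therefore
A^* =
[[3, -3, 0],
 [-3, -1, -1],
 [0, -3, 0]].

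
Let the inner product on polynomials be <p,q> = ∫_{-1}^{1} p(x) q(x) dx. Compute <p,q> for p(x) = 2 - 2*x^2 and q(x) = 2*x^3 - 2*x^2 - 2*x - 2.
<p,q> = -32/5

Expand the product: p(x)·q(x) = -4*x^5 + 4*x^4 + 8*x^3 - 4*x - 4.
∫_{-1}^{1} of each monomial x^k gives [2/(k+1) if k even, 0 if k odd]. Integrating term-by-term (or equivalently evaluating the antiderivative F(x) = -2*x^6/3 + 4*x^5/5 + 2*x^4 - 2*x^2 - 4*x at the endpoints):
  F(1) − F(−1) = -58/15 − (38/15) = -32/5.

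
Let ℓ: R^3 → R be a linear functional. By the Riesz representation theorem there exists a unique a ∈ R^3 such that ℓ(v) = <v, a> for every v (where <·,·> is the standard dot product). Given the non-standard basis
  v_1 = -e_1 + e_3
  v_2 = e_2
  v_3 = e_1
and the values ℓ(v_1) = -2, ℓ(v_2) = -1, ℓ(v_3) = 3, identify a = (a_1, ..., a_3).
a = (3, -1, 1)

Write a = (a_1, ..., a_3) in the standard basis. For each basis vector v_i, ℓ(v_i) = <v_i, a> is a linear equation in the a_j's. Collect the n equations into a matrix system V a = ℓ, where row i of V is v_i (expressed in the standard basis). Since V is invertible (lower-triangular with 1s on the diagonal, up to permutation), solve by back-substitution:
  V =
[[-1, 0, 1],
 [0, 1, 0],
 [1, 0, 0]]
  V a = (-2, -1, 3)
Solving gives a = (3, -1, 1).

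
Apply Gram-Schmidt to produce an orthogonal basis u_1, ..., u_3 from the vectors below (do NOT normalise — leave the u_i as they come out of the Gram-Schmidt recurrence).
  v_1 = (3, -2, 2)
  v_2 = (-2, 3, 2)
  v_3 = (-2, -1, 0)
Orthogonal basis:
  u_1 = (3, -2, 2)
  u_2 = (-10/17, 35/17, 50/17)
  u_3 = (-4/3, -4/3, 2/3)

Apply the Gram-Schmidt recurrence
  u_1 = v_1
  u_i = v_i − Σ_{j<i} ((v_i · u_j) / (u_j · u_j)) · u_j.

Step by step this gives:
  u_1 = (3, -2, 2)
  u_2 = (-10/17, 35/17, 50/17)
  u_3 = (-4/3, -4/3, 2/3)

Orthogonality check:
  u_2 · u_1 = 0 (should be 0)
  u_3 · u_1 = 0 (should be 0)
  u_3 · u_2 = 0 (should be 0)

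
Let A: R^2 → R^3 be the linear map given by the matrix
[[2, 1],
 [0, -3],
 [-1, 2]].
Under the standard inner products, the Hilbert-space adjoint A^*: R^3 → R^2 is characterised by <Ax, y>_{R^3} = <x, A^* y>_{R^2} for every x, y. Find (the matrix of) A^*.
A^* = A^T =
[[2, 0, -1],
 [1, -3, 2]]

For real matrices with standard dot products, the defining identity <Ax, y> = <x, A^* y> gives (Ax)^T y = x^T (A^*) y, i.e. x^T A^T y = x^T (A^*) y. Since this holds for all x, y, we must have A^* = A^T. Therefore
A^* =
[[2, 0, -1],
 [1, -3, 2]].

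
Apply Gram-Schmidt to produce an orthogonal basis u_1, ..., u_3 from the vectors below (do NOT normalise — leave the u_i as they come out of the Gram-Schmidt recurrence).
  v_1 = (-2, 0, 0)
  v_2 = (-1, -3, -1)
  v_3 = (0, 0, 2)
Orthogonal basis:
  u_1 = (-2, 0, 0)
  u_2 = (0, -3, -1)
  u_3 = (0, -3/5, 9/5)

Apply the Gram-Schmidt recurrence
  u_1 = v_1
  u_i = v_i − Σ_{j<i} ((v_i · u_j) / (u_j · u_j)) · u_j.

Step by step this gives:
  u_1 = (-2, 0, 0)
  u_2 = (0, -3, -1)
  u_3 = (0, -3/5, 9/5)

Orthogonality check:
  u_2 · u_1 = 0 (should be 0)
  u_3 · u_1 = 0 (should be 0)
  u_3 · u_2 = 0 (should be 0)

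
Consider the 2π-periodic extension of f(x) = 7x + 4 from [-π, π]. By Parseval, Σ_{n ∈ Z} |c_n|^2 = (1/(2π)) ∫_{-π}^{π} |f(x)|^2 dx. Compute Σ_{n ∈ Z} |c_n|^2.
Σ |c_n|^2 = 49π^2/3 + 16

Expand and integrate term by term over [-π, π]:
  ∫ (7x)^2 dx = 49·(2π^3/3); ∫ 2·7·(4)·x dx = 0 (odd integrand); ∫ 4^2 dx = 16·2π.
So (1/(2π)) ∫_{-π}^{π} (7x + 4)^2 dx = 49π^2/3 + 16 = 49π^2/3 + 16.
Parseval ⇒ Σ |c_n|^2 = 49π^2/3 + 16.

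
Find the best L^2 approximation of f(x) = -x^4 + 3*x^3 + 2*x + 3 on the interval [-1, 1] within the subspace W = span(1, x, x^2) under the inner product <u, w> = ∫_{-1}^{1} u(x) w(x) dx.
g(x) = -6*x^2/7 + 19*x/5 + 108/35

The best approximation g ∈ W is the orthogonal projection of f onto W. Writing g = a_0 + a_1 x + a_2 x^2, the coefficients solve the normal equations G · a = b where
  G_{ij} = <φ_i, φ_j> and b_i = <f, φ_i>, with φ_0 = 1, φ_1 = x, φ_2 = x^2.
G =
  [2, 0, 2/3]
  [0, 2/3, 0]
  [2/3, 0, 2/5],
b = (28/5, 38/15, 12/7).
Solving gives a_0 = 108/35, a_1 = 19/5, a_2 = -6/7, so
  g(x) = -6*x^2/7 + 19*x/5 + 108/35.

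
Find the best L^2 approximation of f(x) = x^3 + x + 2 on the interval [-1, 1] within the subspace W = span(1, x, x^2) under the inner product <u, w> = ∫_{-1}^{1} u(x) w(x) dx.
g(x) = 8*x/5 + 2

The best approximation g ∈ W is the orthogonal projection of f onto W. Writing g = a_0 + a_1 x + a_2 x^2, the coefficients solve the normal equations G · a = b where
  G_{ij} = <φ_i, φ_j> and b_i = <f, φ_i>, with φ_0 = 1, φ_1 = x, φ_2 = x^2.
G =
  [2, 0, 2/3]
  [0, 2/3, 0]
  [2/3, 0, 2/5],
b = (4, 16/15, 4/3).
Solving gives a_0 = 2, a_1 = 8/5, a_2 = 0, so
  g(x) = 8*x/5 + 2.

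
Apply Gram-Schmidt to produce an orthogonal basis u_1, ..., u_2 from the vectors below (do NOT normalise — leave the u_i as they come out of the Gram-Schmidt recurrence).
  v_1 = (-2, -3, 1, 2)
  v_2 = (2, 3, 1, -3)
Orthogonal basis:
  u_1 = (-2, -3, 1, 2)
  u_2 = (0, 0, 2, -1)

Apply the Gram-Schmidt recurrence
  u_1 = v_1
  u_i = v_i − Σ_{j<i} ((v_i · u_j) / (u_j · u_j)) · u_j.

Step by step this gives:
  u_1 = (-2, -3, 1, 2)
  u_2 = (0, 0, 2, -1)

Orthogonality check:
  u_2 · u_1 = 0 (should be 0)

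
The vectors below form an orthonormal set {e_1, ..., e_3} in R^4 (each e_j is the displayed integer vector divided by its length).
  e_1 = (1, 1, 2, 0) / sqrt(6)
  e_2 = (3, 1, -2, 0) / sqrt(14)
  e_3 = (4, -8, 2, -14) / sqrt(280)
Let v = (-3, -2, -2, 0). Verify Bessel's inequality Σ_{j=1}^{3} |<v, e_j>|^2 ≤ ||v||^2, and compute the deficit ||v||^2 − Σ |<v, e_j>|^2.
Σ |<v, e_j>|^2 = 17; ||v||^2 = 17; deficit = 0

Write each e_j = u_j / sqrt(<u_j, u_j>) where u_j is the displayed integer vector. Then <v, e_j> = <v, u_j> / sqrt(<u_j, u_j>), so |<v, e_j>|^2 = <v, u_j>^2 / <u_j, u_j>.
Coefficients: <v, e_1> = -9/sqrt(6), <v, e_2> = -7/sqrt(14), <v, e_3> = 0/sqrt(280).
Square and sum: Σ |<v, e_j>|^2 = 17.
Compute ||v||^2 = v·v = 17.
Deficit = 17 − 17 = 0 ≥ 0, confirming Bessel's inequality. (The deficit equals ||v − Σ <v,e_j> e_j||^2, the squared distance from v to span{e_j}.)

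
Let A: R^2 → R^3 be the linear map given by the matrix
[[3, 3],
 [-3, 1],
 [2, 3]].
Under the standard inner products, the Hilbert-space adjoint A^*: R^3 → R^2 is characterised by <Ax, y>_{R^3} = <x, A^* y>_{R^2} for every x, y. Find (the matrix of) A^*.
A^* = A^T =
[[3, -3, 2],
 [3, 1, 3]]

For real matrices with standard dot products, the defining identity <Ax, y> = <x, A^* y> gives (Ax)^T y = x^T (A^*) y, i.e. x^T A^T y = x^T (A^*) y. Since this holds for all x, y, we must have A^* = A^T. Therefore
A^* =
[[3, -3, 2],
 [3, 1, 3]].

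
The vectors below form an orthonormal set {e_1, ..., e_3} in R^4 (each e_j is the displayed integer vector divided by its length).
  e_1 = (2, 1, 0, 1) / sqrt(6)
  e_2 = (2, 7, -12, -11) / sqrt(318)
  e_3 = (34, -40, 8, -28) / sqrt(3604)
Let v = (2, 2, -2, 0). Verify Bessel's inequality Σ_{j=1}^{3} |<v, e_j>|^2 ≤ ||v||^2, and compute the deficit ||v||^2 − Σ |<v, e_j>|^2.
Σ |<v, e_j>|^2 = 200/17; ||v||^2 = 12; deficit = 4/17

Write each e_j = u_j / sqrt(<u_j, u_j>) where u_j is the displayed integer vector. Then <v, e_j> = <v, u_j> / sqrt(<u_j, u_j>), so |<v, e_j>|^2 = <v, u_j>^2 / <u_j, u_j>.
Coefficients: <v, e_1> = 6/sqrt(6), <v, e_2> = 42/sqrt(318), <v, e_3> = -28/sqrt(3604).
Square and sum: Σ |<v, e_j>|^2 = 200/17.
Compute ||v||^2 = v·v = 12.
Deficit = 12 − 200/17 = 4/17 ≥ 0, confirming Bessel's inequality. (The deficit equals ||v − Σ <v,e_j> e_j||^2, the squared distance from v to span{e_j}.)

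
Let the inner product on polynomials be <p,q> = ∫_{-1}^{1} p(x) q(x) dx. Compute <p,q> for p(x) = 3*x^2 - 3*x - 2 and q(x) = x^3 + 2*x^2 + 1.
<p,q> = -52/15

Expand the product: p(x)·q(x) = 3*x^5 + 3*x^4 - 8*x^3 - x^2 - 3*x - 2.
∫_{-1}^{1} of each monomial x^k gives [2/(k+1) if k even, 0 if k odd]. Integrating term-by-term (or equivalently evaluating the antiderivative F(x) = x^6/2 + 3*x^5/5 - 2*x^4 - x^3/3 - 3*x^2/2 - 2*x at the endpoints):
  F(1) − F(−1) = -71/15 − (-19/15) = -52/15.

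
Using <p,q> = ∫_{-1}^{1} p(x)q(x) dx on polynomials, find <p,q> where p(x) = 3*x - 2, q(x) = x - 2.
<p,q> = 10

Expand the product: p(x)·q(x) = 3*x^2 - 8*x + 4.
∫_{-1}^{1} of each monomial x^k gives [2/(k+1) if k even, 0 if k odd]. Integrating term-by-term (or equivalently evaluating the antiderivative F(x) = x^3 - 4*x^2 + 4*x at the endpoints):
  F(1) − F(−1) = 1 − (-9) = 10.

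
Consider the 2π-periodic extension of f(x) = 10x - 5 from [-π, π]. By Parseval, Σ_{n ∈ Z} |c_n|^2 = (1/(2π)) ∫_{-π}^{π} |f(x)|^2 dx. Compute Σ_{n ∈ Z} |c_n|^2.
Σ |c_n|^2 = 100π^2/3 + 25

Expand and integrate term by term over [-π, π]:
  ∫ (10x)^2 dx = 100·(2π^3/3); ∫ 2·10·(-5)·x dx = 0 (odd integrand); ∫ (-5)^2 dx = 25·2π.
So (1/(2π)) ∫_{-π}^{π} (10x - 5)^2 dx = 100π^2/3 + 25 = 100π^2/3 + 25.
Parseval ⇒ Σ |c_n|^2 = 100π^2/3 + 25.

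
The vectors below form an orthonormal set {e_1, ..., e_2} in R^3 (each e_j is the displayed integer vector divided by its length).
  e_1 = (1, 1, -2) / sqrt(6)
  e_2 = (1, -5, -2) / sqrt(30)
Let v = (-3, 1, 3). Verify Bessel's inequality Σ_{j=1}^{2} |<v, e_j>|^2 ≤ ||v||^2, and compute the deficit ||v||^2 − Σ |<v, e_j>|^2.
Σ |<v, e_j>|^2 = 86/5; ||v||^2 = 19; deficit = 9/5

Write each e_j = u_j / sqrt(<u_j, u_j>) where u_j is the displayed integer vector. Then <v, e_j> = <v, u_j> / sqrt(<u_j, u_j>), so |<v, e_j>|^2 = <v, u_j>^2 / <u_j, u_j>.
Coefficients: <v, e_1> = -8/sqrt(6), <v, e_2> = -14/sqrt(30).
Square and sum: Σ |<v, e_j>|^2 = 86/5.
Compute ||v||^2 = v·v = 19.
Deficit = 19 − 86/5 = 9/5 ≥ 0, confirming Bessel's inequality. (The deficit equals ||v − Σ <v,e_j> e_j||^2, the squared distance from v to span{e_j}.)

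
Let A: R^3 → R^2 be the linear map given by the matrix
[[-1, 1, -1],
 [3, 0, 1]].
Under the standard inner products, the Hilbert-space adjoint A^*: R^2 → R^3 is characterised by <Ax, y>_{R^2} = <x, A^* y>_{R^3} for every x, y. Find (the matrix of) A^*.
A^* = A^T =
[[-1, 3],
 [1, 0],
 [-1, 1]]

For real matrices with standard dot products, the defining identity <Ax, y> = <x, A^* y> gives (Ax)^T y = x^T (A^*) y, i.e. x^T A^T y = x^T (A^*) y. Since this holds for all x, y, we must have A^* = A^T. Therefore
A^* =
[[-1, 3],
 [1, 0],
 [-1, 1]].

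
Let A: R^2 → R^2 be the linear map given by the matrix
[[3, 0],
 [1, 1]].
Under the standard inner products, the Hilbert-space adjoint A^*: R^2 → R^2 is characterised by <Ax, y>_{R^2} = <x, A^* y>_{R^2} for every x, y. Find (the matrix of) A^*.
A^* = A^T =
[[3, 1],
 [0, 1]]

For real matrices with standard dot products, the defining identity <Ax, y> = <x, A^* y> gives (Ax)^T y = x^T (A^*) y, i.e. x^T A^T y = x^T (A^*) y. Since this holds for all x, y, we must have A^* = A^T. Therefore
A^* =
[[3, 1],
 [0, 1]].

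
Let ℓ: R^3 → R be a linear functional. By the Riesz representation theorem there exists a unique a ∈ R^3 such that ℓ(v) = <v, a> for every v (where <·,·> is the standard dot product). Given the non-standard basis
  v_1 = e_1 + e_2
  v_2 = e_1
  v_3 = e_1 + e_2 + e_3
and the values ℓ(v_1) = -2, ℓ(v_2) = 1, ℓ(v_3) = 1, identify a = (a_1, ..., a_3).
a = (1, -3, 3)

Write a = (a_1, ..., a_3) in the standard basis. For each basis vector v_i, ℓ(v_i) = <v_i, a> is a linear equation in the a_j's. Collect the n equations into a matrix system V a = ℓ, where row i of V is v_i (expressed in the standard basis). Since V is invertible (lower-triangular with 1s on the diagonal, up to permutation), solve by back-substitution:
  V =
[[1, 1, 0],
 [1, 0, 0],
 [1, 1, 1]]
  V a = (-2, 1, 1)
Solving gives a = (1, -3, 3).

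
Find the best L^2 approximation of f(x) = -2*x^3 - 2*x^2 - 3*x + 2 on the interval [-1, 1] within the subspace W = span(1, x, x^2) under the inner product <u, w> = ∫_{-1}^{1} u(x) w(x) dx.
g(x) = -2*x^2 - 21*x/5 + 2

The best approximation g ∈ W is the orthogonal projection of f onto W. Writing g = a_0 + a_1 x + a_2 x^2, the coefficients solve the normal equations G · a = b where
  G_{ij} = <φ_i, φ_j> and b_i = <f, φ_i>, with φ_0 = 1, φ_1 = x, φ_2 = x^2.
G =
  [2, 0, 2/3]
  [0, 2/3, 0]
  [2/3, 0, 2/5],
b = (8/3, -14/5, 8/15).
Solving gives a_0 = 2, a_1 = -21/5, a_2 = -2, so
  g(x) = -2*x^2 - 21*x/5 + 2.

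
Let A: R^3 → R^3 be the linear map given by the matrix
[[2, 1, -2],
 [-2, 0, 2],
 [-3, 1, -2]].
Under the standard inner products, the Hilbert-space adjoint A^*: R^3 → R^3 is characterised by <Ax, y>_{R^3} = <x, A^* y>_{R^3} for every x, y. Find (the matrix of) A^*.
A^* = A^T =
[[2, -2, -3],
 [1, 0, 1],
 [-2, 2, -2]]

For real matrices with standard dot products, the defining identity <Ax, y> = <x, A^* y> gives (Ax)^T y = x^T (A^*) y, i.e. x^T A^T y = x^T (A^*) y. Since this holds for all x, y, we must have A^* = A^T. Therefore
A^* =
[[2, -2, -3],
 [1, 0, 1],
 [-2, 2, -2]].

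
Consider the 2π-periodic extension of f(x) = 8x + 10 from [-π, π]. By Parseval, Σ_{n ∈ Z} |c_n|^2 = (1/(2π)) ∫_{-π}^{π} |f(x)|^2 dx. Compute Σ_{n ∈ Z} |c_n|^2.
Σ |c_n|^2 = 64π^2/3 + 100

Expand and integrate term by term over [-π, π]:
  ∫ (8x)^2 dx = 64·(2π^3/3); ∫ 2·8·(10)·x dx = 0 (odd integrand); ∫ 10^2 dx = 100·2π.
So (1/(2π)) ∫_{-π}^{π} (8x + 10)^2 dx = 64π^2/3 + 100 = 64π^2/3 + 100.
Parseval ⇒ Σ |c_n|^2 = 64π^2/3 + 100.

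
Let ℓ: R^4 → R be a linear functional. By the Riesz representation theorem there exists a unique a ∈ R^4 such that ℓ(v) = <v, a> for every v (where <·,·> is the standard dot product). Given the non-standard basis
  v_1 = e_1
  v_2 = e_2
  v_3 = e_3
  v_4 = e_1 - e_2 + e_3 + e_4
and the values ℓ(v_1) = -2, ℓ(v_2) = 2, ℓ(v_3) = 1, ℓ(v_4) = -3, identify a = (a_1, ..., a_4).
a = (-2, 2, 1, 0)

Write a = (a_1, ..., a_4) in the standard basis. For each basis vector v_i, ℓ(v_i) = <v_i, a> is a linear equation in the a_j's. Collect the n equations into a matrix system V a = ℓ, where row i of V is v_i (expressed in the standard basis). Since V is invertible (lower-triangular with 1s on the diagonal, up to permutation), solve by back-substitution:
  V =
[[1, 0, 0, 0],
 [0, 1, 0, 0],
 [0, 0, 1, 0],
 [1, -1, 1, 1]]
  V a = (-2, 2, 1, -3)
Solving gives a = (-2, 2, 1, 0).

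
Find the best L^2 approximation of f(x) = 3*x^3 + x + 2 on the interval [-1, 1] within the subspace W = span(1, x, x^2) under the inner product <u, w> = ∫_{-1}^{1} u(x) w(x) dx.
g(x) = 14*x/5 + 2

The best approximation g ∈ W is the orthogonal projection of f onto W. Writing g = a_0 + a_1 x + a_2 x^2, the coefficients solve the normal equations G · a = b where
  G_{ij} = <φ_i, φ_j> and b_i = <f, φ_i>, with φ_0 = 1, φ_1 = x, φ_2 = x^2.
G =
  [2, 0, 2/3]
  [0, 2/3, 0]
  [2/3, 0, 2/5],
b = (4, 28/15, 4/3).
Solving gives a_0 = 2, a_1 = 14/5, a_2 = 0, so
  g(x) = 14*x/5 + 2.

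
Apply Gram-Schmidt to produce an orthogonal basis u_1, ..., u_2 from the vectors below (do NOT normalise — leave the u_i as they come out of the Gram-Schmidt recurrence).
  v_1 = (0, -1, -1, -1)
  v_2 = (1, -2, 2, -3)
Orthogonal basis:
  u_1 = (0, -1, -1, -1)
  u_2 = (1, -1, 3, -2)

Apply the Gram-Schmidt recurrence
  u_1 = v_1
  u_i = v_i − Σ_{j<i} ((v_i · u_j) / (u_j · u_j)) · u_j.

Step by step this gives:
  u_1 = (0, -1, -1, -1)
  u_2 = (1, -1, 3, -2)

Orthogonality check:
  u_2 · u_1 = 0 (should be 0)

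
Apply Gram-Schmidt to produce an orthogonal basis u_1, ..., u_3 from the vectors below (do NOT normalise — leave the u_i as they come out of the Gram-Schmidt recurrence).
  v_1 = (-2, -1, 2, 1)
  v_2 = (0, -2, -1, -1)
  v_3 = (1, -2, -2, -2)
Orthogonal basis:
  u_1 = (-2, -1, 2, 1)
  u_2 = (-1/5, -21/10, -4/5, -9/10)
  u_3 = (3/59, 2/59, 12/59, -16/59)

Apply the Gram-Schmidt recurrence
  u_1 = v_1
  u_i = v_i − Σ_{j<i} ((v_i · u_j) / (u_j · u_j)) · u_j.

Step by step this gives:
  u_1 = (-2, -1, 2, 1)
  u_2 = (-1/5, -21/10, -4/5, -9/10)
  u_3 = (3/59, 2/59, 12/59, -16/59)

Orthogonality check:
  u_2 · u_1 = 0 (should be 0)
  u_3 · u_1 = 0 (should be 0)
  u_3 · u_2 = 0 (should be 0)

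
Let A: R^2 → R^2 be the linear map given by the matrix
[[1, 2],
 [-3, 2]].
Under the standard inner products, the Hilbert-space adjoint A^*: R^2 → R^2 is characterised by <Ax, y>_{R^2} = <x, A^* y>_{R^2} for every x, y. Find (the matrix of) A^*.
A^* = A^T =
[[1, -3],
 [2, 2]]

For real matrices with standard dot products, the defining identity <Ax, y> = <x, A^* y> gives (Ax)^T y = x^T (A^*) y, i.e. x^T A^T y = x^T (A^*) y. Since this holds for all x, y, we must have A^* = A^T. Therefore
A^* =
[[1, -3],
 [2, 2]].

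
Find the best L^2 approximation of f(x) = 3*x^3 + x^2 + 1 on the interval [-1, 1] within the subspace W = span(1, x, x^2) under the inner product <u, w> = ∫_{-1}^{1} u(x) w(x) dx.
g(x) = x^2 + 9*x/5 + 1

The best approximation g ∈ W is the orthogonal projection of f onto W. Writing g = a_0 + a_1 x + a_2 x^2, the coefficients solve the normal equations G · a = b where
  G_{ij} = <φ_i, φ_j> and b_i = <f, φ_i>, with φ_0 = 1, φ_1 = x, φ_2 = x^2.
G =
  [2, 0, 2/3]
  [0, 2/3, 0]
  [2/3, 0, 2/5],
b = (8/3, 6/5, 16/15).
Solving gives a_0 = 1, a_1 = 9/5, a_2 = 1, so
  g(x) = x^2 + 9*x/5 + 1.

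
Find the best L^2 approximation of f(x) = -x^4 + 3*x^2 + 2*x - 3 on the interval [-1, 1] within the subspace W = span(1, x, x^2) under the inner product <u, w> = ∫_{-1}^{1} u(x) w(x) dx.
g(x) = 15*x^2/7 + 2*x - 102/35

The best approximation g ∈ W is the orthogonal projection of f onto W. Writing g = a_0 + a_1 x + a_2 x^2, the coefficients solve the normal equations G · a = b where
  G_{ij} = <φ_i, φ_j> and b_i = <f, φ_i>, with φ_0 = 1, φ_1 = x, φ_2 = x^2.
G =
  [2, 0, 2/3]
  [0, 2/3, 0]
  [2/3, 0, 2/5],
b = (-22/5, 4/3, -38/35).
Solving gives a_0 = -102/35, a_1 = 2, a_2 = 15/7, so
  g(x) = 15*x^2/7 + 2*x - 102/35.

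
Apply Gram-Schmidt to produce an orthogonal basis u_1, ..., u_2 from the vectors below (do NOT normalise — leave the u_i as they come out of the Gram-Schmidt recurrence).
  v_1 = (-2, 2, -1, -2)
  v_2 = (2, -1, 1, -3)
Orthogonal basis:
  u_1 = (-2, 2, -1, -2)
  u_2 = (24/13, -11/13, 12/13, -41/13)

Apply the Gram-Schmidt recurrence
  u_1 = v_1
  u_i = v_i − Σ_{j<i} ((v_i · u_j) / (u_j · u_j)) · u_j.

Step by step this gives:
  u_1 = (-2, 2, -1, -2)
  u_2 = (24/13, -11/13, 12/13, -41/13)

Orthogonality check:
  u_2 · u_1 = 0 (should be 0)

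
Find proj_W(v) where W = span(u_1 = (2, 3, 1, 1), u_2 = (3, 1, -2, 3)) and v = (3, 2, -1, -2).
proj_W(v) = (319/245, 426/245, 107/245, 26/35)

Set up U = [u_1 | ... | u_2] ∈ R^(4×2). The projector onto W = col(U) is P = U (U^T U)^(-1) U^T.
Compute U^T U =
  [15, 10]
  [10, 23],
and U^T v = (9, 7).
Solve U^T U · c = U^T v for the coefficients: c = (137/245, 3/49). The projection is proj_W(v) = U c.
Check: (v - proj_W(v)) · u_1 = 0  (should be 0).
Check: (v - proj_W(v)) · u_2 = 0  (should be 0).
Result: proj_W(v) = (319/245, 426/245, 107/245, 26/35).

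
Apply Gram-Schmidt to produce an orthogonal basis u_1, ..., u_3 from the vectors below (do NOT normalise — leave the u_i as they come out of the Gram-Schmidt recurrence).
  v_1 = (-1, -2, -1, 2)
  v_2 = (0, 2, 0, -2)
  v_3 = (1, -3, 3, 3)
Orthogonal basis:
  u_1 = (-1, -2, -1, 2)
  u_2 = (-4/5, 2/5, -4/5, -2/5)
  u_3 = (-1, 0, 1, 0)

Apply the Gram-Schmidt recurrence
  u_1 = v_1
  u_i = v_i − Σ_{j<i} ((v_i · u_j) / (u_j · u_j)) · u_j.

Step by step this gives:
  u_1 = (-1, -2, -1, 2)
  u_2 = (-4/5, 2/5, -4/5, -2/5)
  u_3 = (-1, 0, 1, 0)

Orthogonality check:
  u_2 · u_1 = 0 (should be 0)
  u_3 · u_1 = 0 (should be 0)
  u_3 · u_2 = 0 (should be 0)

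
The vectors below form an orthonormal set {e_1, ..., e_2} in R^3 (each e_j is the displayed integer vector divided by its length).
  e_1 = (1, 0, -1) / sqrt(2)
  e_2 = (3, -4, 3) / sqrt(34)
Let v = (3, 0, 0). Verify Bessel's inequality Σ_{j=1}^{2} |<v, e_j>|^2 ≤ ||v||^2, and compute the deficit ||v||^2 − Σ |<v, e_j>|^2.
Σ |<v, e_j>|^2 = 117/17; ||v||^2 = 9; deficit = 36/17

Write each e_j = u_j / sqrt(<u_j, u_j>) where u_j is the displayed integer vector. Then <v, e_j> = <v, u_j> / sqrt(<u_j, u_j>), so |<v, e_j>|^2 = <v, u_j>^2 / <u_j, u_j>.
Coefficients: <v, e_1> = 3/sqrt(2), <v, e_2> = 9/sqrt(34).
Square and sum: Σ |<v, e_j>|^2 = 117/17.
Compute ||v||^2 = v·v = 9.
Deficit = 9 − 117/17 = 36/17 ≥ 0, confirming Bessel's inequality. (The deficit equals ||v − Σ <v,e_j> e_j||^2, the squared distance from v to span{e_j}.)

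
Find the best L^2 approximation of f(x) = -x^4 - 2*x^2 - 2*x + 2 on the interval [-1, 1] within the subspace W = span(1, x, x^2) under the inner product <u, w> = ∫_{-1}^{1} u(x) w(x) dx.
g(x) = -20*x^2/7 - 2*x + 73/35

The best approximation g ∈ W is the orthogonal projection of f onto W. Writing g = a_0 + a_1 x + a_2 x^2, the coefficients solve the normal equations G · a = b where
  G_{ij} = <φ_i, φ_j> and b_i = <f, φ_i>, with φ_0 = 1, φ_1 = x, φ_2 = x^2.
G =
  [2, 0, 2/3]
  [0, 2/3, 0]
  [2/3, 0, 2/5],
b = (34/15, -4/3, 26/105).
Solving gives a_0 = 73/35, a_1 = -2, a_2 = -20/7, so
  g(x) = -20*x^2/7 - 2*x + 73/35.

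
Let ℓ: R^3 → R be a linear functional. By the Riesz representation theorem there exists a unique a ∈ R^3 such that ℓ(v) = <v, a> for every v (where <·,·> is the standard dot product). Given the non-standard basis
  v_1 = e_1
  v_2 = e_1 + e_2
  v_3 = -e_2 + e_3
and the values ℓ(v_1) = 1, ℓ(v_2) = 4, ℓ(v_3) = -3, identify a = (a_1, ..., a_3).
a = (1, 3, 0)

Write a = (a_1, ..., a_3) in the standard basis. For each basis vector v_i, ℓ(v_i) = <v_i, a> is a linear equation in the a_j's. Collect the n equations into a matrix system V a = ℓ, where row i of V is v_i (expressed in the standard basis). Since V is invertible (lower-triangular with 1s on the diagonal, up to permutation), solve by back-substitution:
  V =
[[1, 0, 0],
 [1, 1, 0],
 [0, -1, 1]]
  V a = (1, 4, -3)
Solving gives a = (1, 3, 0).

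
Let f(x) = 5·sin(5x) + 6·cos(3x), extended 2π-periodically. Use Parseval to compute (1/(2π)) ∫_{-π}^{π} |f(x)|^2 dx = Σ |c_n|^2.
Σ |c_n|^2 = 61/2

Expand |f|^2 and use orthogonality of {sin(nx), cos(mx)} on [-π, π]:
  ∫_{-π}^{π} sin(nx)^2 dx = π, ∫ cos(mx)^2 dx = π, and cross terms integrate to 0.
So ∫_{-π}^{π} f(x)^2 dx = 5^2 · π + 6^2 · π = (25 + 36)π.
Divide by 2π: (25 + 36)/2 = 61/2.
By Parseval, this equals Σ |c_n|^2.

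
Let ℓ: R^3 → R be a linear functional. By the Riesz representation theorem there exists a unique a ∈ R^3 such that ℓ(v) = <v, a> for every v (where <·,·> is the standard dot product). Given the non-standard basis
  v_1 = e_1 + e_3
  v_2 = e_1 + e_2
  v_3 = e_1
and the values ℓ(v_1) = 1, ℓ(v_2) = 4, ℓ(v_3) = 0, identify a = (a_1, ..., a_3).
a = (0, 4, 1)

Write a = (a_1, ..., a_3) in the standard basis. For each basis vector v_i, ℓ(v_i) = <v_i, a> is a linear equation in the a_j's. Collect the n equations into a matrix system V a = ℓ, where row i of V is v_i (expressed in the standard basis). Since V is invertible (lower-triangular with 1s on the diagonal, up to permutation), solve by back-substitution:
  V =
[[1, 0, 1],
 [1, 1, 0],
 [1, 0, 0]]
  V a = (1, 4, 0)
Solving gives a = (0, 4, 1).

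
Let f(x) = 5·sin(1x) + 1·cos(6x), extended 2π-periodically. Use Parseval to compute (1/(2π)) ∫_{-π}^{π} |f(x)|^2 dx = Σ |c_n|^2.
Σ |c_n|^2 = 13

Expand |f|^2 and use orthogonality of {sin(nx), cos(mx)} on [-π, π]:
  ∫_{-π}^{π} sin(nx)^2 dx = π, ∫ cos(mx)^2 dx = π, and cross terms integrate to 0.
So ∫_{-π}^{π} f(x)^2 dx = 5^2 · π + 1^2 · π = (25 + 1)π.
Divide by 2π: (25 + 1)/2 = 13.
By Parseval, this equals Σ |c_n|^2.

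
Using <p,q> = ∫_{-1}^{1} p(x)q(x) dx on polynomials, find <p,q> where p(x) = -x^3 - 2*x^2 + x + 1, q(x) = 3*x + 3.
<p,q> = 14/5

Expand the product: p(x)·q(x) = -3*x^4 - 9*x^3 - 3*x^2 + 6*x + 3.
∫_{-1}^{1} of each monomial x^k gives [2/(k+1) if k even, 0 if k odd]. Integrating term-by-term (or equivalently evaluating the antiderivative F(x) = -3*x^5/5 - 9*x^4/4 - x^3 + 3*x^2 + 3*x at the endpoints):
  F(1) − F(−1) = 43/20 − (-13/20) = 14/5.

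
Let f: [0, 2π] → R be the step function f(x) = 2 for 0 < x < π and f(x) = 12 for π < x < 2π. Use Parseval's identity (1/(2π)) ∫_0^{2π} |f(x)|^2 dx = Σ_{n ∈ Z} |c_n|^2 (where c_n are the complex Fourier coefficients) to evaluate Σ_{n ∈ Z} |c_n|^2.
Σ |c_n|^2 = 74

Parseval equates the L^2 energy of f (normalised by 1/(2π)) with the ℓ^2 sum of its Fourier coefficients: (1/(2π)) ∫_0^{2π} |f|^2 = Σ |c_n|^2.
Compute the left side: (1/(2π)) [∫_0^π 2^2 dx + ∫_π^{2π} 12^2 dx] = (1/(2π)) · (4π + 144π) = (4 + 144)/2 = 74.
So Σ_{n ∈ Z} |c_n|^2 = 74.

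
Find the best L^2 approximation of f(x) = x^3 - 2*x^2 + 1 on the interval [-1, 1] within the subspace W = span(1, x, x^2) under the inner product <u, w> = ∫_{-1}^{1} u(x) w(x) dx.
g(x) = -2*x^2 + 3*x/5 + 1

The best approximation g ∈ W is the orthogonal projection of f onto W. Writing g = a_0 + a_1 x + a_2 x^2, the coefficients solve the normal equations G · a = b where
  G_{ij} = <φ_i, φ_j> and b_i = <f, φ_i>, with φ_0 = 1, φ_1 = x, φ_2 = x^2.
G =
  [2, 0, 2/3]
  [0, 2/3, 0]
  [2/3, 0, 2/5],
b = (2/3, 2/5, -2/15).
Solving gives a_0 = 1, a_1 = 3/5, a_2 = -2, so
  g(x) = -2*x^2 + 3*x/5 + 1.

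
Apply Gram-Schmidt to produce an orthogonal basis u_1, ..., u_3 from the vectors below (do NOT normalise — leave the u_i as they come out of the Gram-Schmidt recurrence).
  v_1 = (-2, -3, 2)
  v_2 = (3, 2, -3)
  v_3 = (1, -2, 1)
Orthogonal basis:
  u_1 = (-2, -3, 2)
  u_2 = (15/17, -20/17, -15/17)
  u_3 = (1, 0, 1)

Apply the Gram-Schmidt recurrence
  u_1 = v_1
  u_i = v_i − Σ_{j<i} ((v_i · u_j) / (u_j · u_j)) · u_j.

Step by step this gives:
  u_1 = (-2, -3, 2)
  u_2 = (15/17, -20/17, -15/17)
  u_3 = (1, 0, 1)

Orthogonality check:
  u_2 · u_1 = 0 (should be 0)
  u_3 · u_1 = 0 (should be 0)
  u_3 · u_2 = 0 (should be 0)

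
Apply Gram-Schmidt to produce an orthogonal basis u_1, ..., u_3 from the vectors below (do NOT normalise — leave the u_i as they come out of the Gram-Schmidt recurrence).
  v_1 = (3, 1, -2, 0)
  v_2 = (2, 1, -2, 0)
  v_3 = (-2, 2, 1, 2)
Orthogonal basis:
  u_1 = (3, 1, -2, 0)
  u_2 = (-5/14, 3/14, -3/7, 0)
  u_3 = (0, 2, 1, 2)

Apply the Gram-Schmidt recurrence
  u_1 = v_1
  u_i = v_i − Σ_{j<i} ((v_i · u_j) / (u_j · u_j)) · u_j.

Step by step this gives:
  u_1 = (3, 1, -2, 0)
  u_2 = (-5/14, 3/14, -3/7, 0)
  u_3 = (0, 2, 1, 2)

Orthogonality check:
  u_2 · u_1 = 0 (should be 0)
  u_3 · u_1 = 0 (should be 0)
  u_3 · u_2 = 0 (should be 0)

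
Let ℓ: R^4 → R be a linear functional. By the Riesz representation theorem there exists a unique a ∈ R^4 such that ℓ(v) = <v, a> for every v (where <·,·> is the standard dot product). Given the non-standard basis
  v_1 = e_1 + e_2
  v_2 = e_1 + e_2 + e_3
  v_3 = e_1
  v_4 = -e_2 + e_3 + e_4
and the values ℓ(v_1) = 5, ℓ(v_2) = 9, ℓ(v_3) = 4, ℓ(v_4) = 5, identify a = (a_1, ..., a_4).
a = (4, 1, 4, 2)

Write a = (a_1, ..., a_4) in the standard basis. For each basis vector v_i, ℓ(v_i) = <v_i, a> is a linear equation in the a_j's. Collect the n equations into a matrix system V a = ℓ, where row i of V is v_i (expressed in the standard basis). Since V is invertible (lower-triangular with 1s on the diagonal, up to permutation), solve by back-substitution:
  V =
[[1, 1, 0, 0],
 [1, 1, 1, 0],
 [1, 0, 0, 0],
 [0, -1, 1, 1]]
  V a = (5, 9, 4, 5)
Solving gives a = (4, 1, 4, 2).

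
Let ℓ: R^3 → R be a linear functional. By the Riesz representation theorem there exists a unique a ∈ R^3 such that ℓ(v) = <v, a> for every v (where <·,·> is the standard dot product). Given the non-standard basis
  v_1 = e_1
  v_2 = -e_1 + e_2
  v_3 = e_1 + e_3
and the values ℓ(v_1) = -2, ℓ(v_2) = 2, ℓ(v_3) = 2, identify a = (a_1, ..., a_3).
a = (-2, 0, 4)

Write a = (a_1, ..., a_3) in the standard basis. For each basis vector v_i, ℓ(v_i) = <v_i, a> is a linear equation in the a_j's. Collect the n equations into a matrix system V a = ℓ, where row i of V is v_i (expressed in the standard basis). Since V is invertible (lower-triangular with 1s on the diagonal, up to permutation), solve by back-substitution:
  V =
[[1, 0, 0],
 [-1, 1, 0],
 [1, 0, 1]]
  V a = (-2, 2, 2)
Solving gives a = (-2, 0, 4).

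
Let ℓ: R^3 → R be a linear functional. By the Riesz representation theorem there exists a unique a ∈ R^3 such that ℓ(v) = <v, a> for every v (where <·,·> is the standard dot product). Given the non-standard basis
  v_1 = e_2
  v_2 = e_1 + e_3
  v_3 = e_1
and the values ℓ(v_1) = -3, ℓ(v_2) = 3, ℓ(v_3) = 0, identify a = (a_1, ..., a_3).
a = (0, -3, 3)

Write a = (a_1, ..., a_3) in the standard basis. For each basis vector v_i, ℓ(v_i) = <v_i, a> is a linear equation in the a_j's. Collect the n equations into a matrix system V a = ℓ, where row i of V is v_i (expressed in the standard basis). Since V is invertible (lower-triangular with 1s on the diagonal, up to permutation), solve by back-substitution:
  V =
[[0, 1, 0],
 [1, 0, 1],
 [1, 0, 0]]
  V a = (-3, 3, 0)
Solving gives a = (0, -3, 3).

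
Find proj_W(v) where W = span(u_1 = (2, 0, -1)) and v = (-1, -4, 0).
proj_W(v) = (-4/5, 0, 2/5)

Set up U = [u_1 | ... | u_1] ∈ R^(3×1). The projector onto W = col(U) is P = U (U^T U)^(-1) U^T.
Compute U^T U =
  [5],
and U^T v = (-2).
Solve U^T U · c = U^T v for the coefficients: c = (-2/5). The projection is proj_W(v) = U c.
Check: (v - proj_W(v)) · u_1 = 0  (should be 0).
Result: proj_W(v) = (-4/5, 0, 2/5).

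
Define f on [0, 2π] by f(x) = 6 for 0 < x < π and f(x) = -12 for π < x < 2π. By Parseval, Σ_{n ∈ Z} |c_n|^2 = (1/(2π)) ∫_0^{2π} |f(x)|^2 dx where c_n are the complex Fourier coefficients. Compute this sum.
Σ |c_n|^2 = 90

Parseval equates the L^2 energy of f (normalised by 1/(2π)) with the ℓ^2 sum of its Fourier coefficients: (1/(2π)) ∫_0^{2π} |f|^2 = Σ |c_n|^2.
Compute the left side: (1/(2π)) [∫_0^π 6^2 dx + ∫_π^{2π} (-12)^2 dx] = (1/(2π)) · (36π + 144π) = (36 + 144)/2 = 90.
So Σ_{n ∈ Z} |c_n|^2 = 90.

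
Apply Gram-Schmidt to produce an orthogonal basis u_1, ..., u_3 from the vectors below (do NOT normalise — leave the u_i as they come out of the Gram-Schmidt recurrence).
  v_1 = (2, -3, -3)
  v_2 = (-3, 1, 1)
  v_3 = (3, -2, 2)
Orthogonal basis:
  u_1 = (2, -3, -3)
  u_2 = (-21/11, -7/11, -7/11)
  u_3 = (0, -2, 2)

Apply the Gram-Schmidt recurrence
  u_1 = v_1
  u_i = v_i − Σ_{j<i} ((v_i · u_j) / (u_j · u_j)) · u_j.

Step by step this gives:
  u_1 = (2, -3, -3)
  u_2 = (-21/11, -7/11, -7/11)
  u_3 = (0, -2, 2)

Orthogonality check:
  u_2 · u_1 = 0 (should be 0)
  u_3 · u_1 = 0 (should be 0)
  u_3 · u_2 = 0 (should be 0)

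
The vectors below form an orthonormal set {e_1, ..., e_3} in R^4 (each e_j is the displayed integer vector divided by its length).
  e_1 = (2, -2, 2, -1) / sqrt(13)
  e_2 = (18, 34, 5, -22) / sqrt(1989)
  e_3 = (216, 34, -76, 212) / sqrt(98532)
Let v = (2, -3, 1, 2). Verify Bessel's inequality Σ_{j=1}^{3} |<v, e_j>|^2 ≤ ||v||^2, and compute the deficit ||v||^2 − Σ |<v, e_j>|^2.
Σ |<v, e_j>|^2 = 2882/161; ||v||^2 = 18; deficit = 16/161

Write each e_j = u_j / sqrt(<u_j, u_j>) where u_j is the displayed integer vector. Then <v, e_j> = <v, u_j> / sqrt(<u_j, u_j>), so |<v, e_j>|^2 = <v, u_j>^2 / <u_j, u_j>.
Coefficients: <v, e_1> = 10/sqrt(13), <v, e_2> = -105/sqrt(1989), <v, e_3> = 678/sqrt(98532).
Square and sum: Σ |<v, e_j>|^2 = 2882/161.
Compute ||v||^2 = v·v = 18.
Deficit = 18 − 2882/161 = 16/161 ≥ 0, confirming Bessel's inequality. (The deficit equals ||v − Σ <v,e_j> e_j||^2, the squared distance from v to span{e_j}.)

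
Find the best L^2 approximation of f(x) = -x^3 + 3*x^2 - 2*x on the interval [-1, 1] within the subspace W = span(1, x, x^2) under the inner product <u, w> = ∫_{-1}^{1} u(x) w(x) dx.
g(x) = 3*x^2 - 13*x/5

The best approximation g ∈ W is the orthogonal projection of f onto W. Writing g = a_0 + a_1 x + a_2 x^2, the coefficients solve the normal equations G · a = b where
  G_{ij} = <φ_i, φ_j> and b_i = <f, φ_i>, with φ_0 = 1, φ_1 = x, φ_2 = x^2.
G =
  [2, 0, 2/3]
  [0, 2/3, 0]
  [2/3, 0, 2/5],
b = (2, -26/15, 6/5).
Solving gives a_0 = 0, a_1 = -13/5, a_2 = 3, so
  g(x) = 3*x^2 - 13*x/5.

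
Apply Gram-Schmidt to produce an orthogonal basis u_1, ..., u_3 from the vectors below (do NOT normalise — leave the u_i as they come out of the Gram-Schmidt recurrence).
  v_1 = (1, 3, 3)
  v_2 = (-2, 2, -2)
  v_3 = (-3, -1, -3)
Orthogonal basis:
  u_1 = (1, 3, 3)
  u_2 = (-36/19, 44/19, -32/19)
  u_3 = (-6/7, -2/7, 4/7)

Apply the Gram-Schmidt recurrence
  u_1 = v_1
  u_i = v_i − Σ_{j<i} ((v_i · u_j) / (u_j · u_j)) · u_j.

Step by step this gives:
  u_1 = (1, 3, 3)
  u_2 = (-36/19, 44/19, -32/19)
  u_3 = (-6/7, -2/7, 4/7)

Orthogonality check:
  u_2 · u_1 = 0 (should be 0)
  u_3 · u_1 = 0 (should be 0)
  u_3 · u_2 = 0 (should be 0)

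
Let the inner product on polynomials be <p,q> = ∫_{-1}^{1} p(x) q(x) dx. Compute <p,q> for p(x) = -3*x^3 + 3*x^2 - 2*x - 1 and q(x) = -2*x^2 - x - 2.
<p,q> = 22/15

Expand the product: p(x)·q(x) = 6*x^5 - 3*x^4 + 7*x^3 - 2*x^2 + 5*x + 2.
∫_{-1}^{1} of each monomial x^k gives [2/(k+1) if k even, 0 if k odd]. Integrating term-by-term (or equivalently evaluating the antiderivative F(x) = x^6 - 3*x^5/5 + 7*x^4/4 - 2*x^3/3 + 5*x^2/2 + 2*x at the endpoints):
  F(1) − F(−1) = 359/60 − (271/60) = 22/15.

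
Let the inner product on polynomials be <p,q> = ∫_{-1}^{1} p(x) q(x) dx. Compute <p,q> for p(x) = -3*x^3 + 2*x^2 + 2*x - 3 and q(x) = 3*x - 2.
<p,q> = 146/15

Expand the product: p(x)·q(x) = -9*x^4 + 12*x^3 + 2*x^2 - 13*x + 6.
∫_{-1}^{1} of each monomial x^k gives [2/(k+1) if k even, 0 if k odd]. Integrating term-by-term (or equivalently evaluating the antiderivative F(x) = -9*x^5/5 + 3*x^4 + 2*x^3/3 - 13*x^2/2 + 6*x at the endpoints):
  F(1) − F(−1) = 41/30 − (-251/30) = 146/15.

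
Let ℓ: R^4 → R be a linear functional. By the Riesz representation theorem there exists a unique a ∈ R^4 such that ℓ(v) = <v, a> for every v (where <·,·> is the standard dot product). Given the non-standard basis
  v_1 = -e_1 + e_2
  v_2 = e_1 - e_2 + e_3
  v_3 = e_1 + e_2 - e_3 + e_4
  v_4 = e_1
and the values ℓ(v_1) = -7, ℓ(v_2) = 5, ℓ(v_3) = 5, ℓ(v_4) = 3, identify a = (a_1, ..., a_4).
a = (3, -4, -2, 4)

Write a = (a_1, ..., a_4) in the standard basis. For each basis vector v_i, ℓ(v_i) = <v_i, a> is a linear equation in the a_j's. Collect the n equations into a matrix system V a = ℓ, where row i of V is v_i (expressed in the standard basis). Since V is invertible (lower-triangular with 1s on the diagonal, up to permutation), solve by back-substitution:
  V =
[[-1, 1, 0, 0],
 [1, -1, 1, 0],
 [1, 1, -1, 1],
 [1, 0, 0, 0]]
  V a = (-7, 5, 5, 3)
Solving gives a = (3, -4, -2, 4).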